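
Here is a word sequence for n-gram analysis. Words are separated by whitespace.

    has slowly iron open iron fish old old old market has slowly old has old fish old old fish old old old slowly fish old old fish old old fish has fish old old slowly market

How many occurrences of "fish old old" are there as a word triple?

6

Scanning the 34 overlapping trigram windows for "fish old old":
  position 6–8: fish old old
  position 16–18: fish old old
  position 19–21: fish old old
  position 24–26: fish old old
  position 27–29: fish old old
  position 32–34: fish old old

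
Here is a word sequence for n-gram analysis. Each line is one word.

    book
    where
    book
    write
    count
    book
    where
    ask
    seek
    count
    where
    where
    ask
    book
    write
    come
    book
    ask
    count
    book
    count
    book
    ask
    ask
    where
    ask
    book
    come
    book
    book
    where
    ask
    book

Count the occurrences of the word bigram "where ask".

4

Scanning the 32 overlapping bigram windows for "where ask":
  position 7–8: where ask
  position 12–13: where ask
  position 25–26: where ask
  position 31–32: where ask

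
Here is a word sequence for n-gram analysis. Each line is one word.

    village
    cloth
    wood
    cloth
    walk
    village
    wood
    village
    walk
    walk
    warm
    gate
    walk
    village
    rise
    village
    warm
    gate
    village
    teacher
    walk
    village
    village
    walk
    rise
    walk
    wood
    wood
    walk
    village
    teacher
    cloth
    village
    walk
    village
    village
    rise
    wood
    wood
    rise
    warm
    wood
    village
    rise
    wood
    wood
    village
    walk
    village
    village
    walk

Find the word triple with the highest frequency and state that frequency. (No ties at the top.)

Trigram frequencies (highest first):
  walk village village: 3
  wood village walk: 2
  village village walk: 2
  village walk village: 2
  village rise wood: 2
  rise wood wood: 2
  … (36 more, each ≤ 1)

"walk village village", 3 times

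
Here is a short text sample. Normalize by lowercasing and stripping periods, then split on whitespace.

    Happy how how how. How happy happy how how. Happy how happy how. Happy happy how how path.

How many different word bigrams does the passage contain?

18 tokens → 17 bigram windows in total.
Repeated bigrams (each contributes count−1 duplicates):
  happy how: 5
  how how: 5
  how happy: 4
  happy happy: 2
12 duplicate windows → 17 − 12 = 5 distinct.

5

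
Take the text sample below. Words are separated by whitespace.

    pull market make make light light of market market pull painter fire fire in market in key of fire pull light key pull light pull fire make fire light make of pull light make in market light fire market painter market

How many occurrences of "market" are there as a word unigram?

7

Scanning the 41 tokens for "market":
  position 2: market
  position 8: market
  position 9: market
  position 15: market
  position 36: market
  position 39: market
  position 41: market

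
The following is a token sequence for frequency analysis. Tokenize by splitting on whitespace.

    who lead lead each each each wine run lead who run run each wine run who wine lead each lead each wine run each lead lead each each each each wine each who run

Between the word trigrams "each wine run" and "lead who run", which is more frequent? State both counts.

"each wine run" (3 vs 1)

"each wine run": 3 occurrences
"lead who run": 1 occurrence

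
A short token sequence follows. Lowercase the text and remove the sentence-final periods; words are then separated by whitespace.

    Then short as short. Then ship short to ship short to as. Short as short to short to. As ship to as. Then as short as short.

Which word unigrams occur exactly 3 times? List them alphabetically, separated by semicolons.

ship; then

Unigram counts meeting the condition (exactly 3 times):
  ship: 3
  then: 3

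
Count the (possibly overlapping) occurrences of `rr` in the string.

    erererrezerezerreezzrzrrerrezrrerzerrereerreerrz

Sliding a length-2 window over the 48 characters (47 positions):
  position 6–7: rr
  position 15–16: rr
  position 23–24: rr
  position 26–27: rr
  position 30–31: rr
  position 36–37: rr
  position 42–43: rr
  position 46–47: rr

8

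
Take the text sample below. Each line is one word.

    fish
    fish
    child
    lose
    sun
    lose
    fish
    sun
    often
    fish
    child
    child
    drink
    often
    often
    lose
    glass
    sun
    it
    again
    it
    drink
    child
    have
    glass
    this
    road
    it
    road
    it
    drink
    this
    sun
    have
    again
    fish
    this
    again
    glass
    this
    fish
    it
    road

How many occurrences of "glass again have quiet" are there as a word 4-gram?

Scanning the 40 overlapping 4-gram windows for "glass again have quiet":
  (none found)

0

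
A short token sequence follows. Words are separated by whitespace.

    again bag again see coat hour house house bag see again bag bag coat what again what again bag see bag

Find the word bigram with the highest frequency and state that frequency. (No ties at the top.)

"again bag", 3 times

Bigram frequencies (highest first):
  again bag: 3
  bag see: 2
  what again: 2
  bag again: 1
  again see: 1
  see coat: 1
  … (10 more, each ≤ 1)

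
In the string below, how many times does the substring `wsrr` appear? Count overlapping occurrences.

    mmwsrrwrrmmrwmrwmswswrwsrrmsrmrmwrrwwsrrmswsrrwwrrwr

Sliding a length-4 window over the 52 characters (49 positions):
  position 3–6: wsrr
  position 23–26: wsrr
  position 37–40: wsrr
  position 43–46: wsrr

4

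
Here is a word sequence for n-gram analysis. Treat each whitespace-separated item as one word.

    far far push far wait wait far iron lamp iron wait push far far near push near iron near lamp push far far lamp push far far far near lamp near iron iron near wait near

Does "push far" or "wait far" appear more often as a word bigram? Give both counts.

"push far": 4 occurrences
"wait far": 1 occurrence

"push far" (4 vs 1)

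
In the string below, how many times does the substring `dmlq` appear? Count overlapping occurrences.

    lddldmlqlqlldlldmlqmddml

2

Sliding a length-4 window over the 24 characters (21 positions):
  position 5–8: dmlq
  position 16–19: dmlq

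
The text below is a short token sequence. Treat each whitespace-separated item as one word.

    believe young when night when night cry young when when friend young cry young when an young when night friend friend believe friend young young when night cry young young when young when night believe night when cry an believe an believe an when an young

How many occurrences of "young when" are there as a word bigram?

7

Scanning the 45 overlapping bigram windows for "young when":
  position 2–3: young when
  position 8–9: young when
  position 14–15: young when
  position 17–18: young when
  position 25–26: young when
  position 30–31: young when
  position 32–33: young when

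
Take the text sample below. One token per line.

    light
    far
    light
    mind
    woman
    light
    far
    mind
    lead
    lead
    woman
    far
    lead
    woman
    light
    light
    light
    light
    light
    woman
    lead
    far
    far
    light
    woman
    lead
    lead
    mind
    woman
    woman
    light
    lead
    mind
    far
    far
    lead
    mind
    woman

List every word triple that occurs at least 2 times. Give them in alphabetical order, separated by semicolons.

Trigram counts meeting the condition (at least 2 times):
  lead mind woman: 2
  light light light: 3
  light woman lead: 2

lead mind woman; light light light; light woman lead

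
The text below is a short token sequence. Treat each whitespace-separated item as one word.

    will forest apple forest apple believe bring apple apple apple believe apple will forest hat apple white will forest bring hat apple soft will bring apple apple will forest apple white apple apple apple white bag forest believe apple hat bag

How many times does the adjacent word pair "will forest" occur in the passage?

Scanning the 40 overlapping bigram windows for "will forest":
  position 1–2: will forest
  position 13–14: will forest
  position 18–19: will forest
  position 28–29: will forest

4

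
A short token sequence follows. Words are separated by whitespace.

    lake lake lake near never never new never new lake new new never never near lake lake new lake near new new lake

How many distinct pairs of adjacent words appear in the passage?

23 tokens → 22 bigram windows in total.
Repeated bigrams (each contributes count−1 duplicates):
  lake lake: 3
  new lake: 3
  lake near: 2
  lake new: 2
  never never: 2
  never new: 2
  new never: 2
  new new: 2
10 duplicate windows → 22 − 10 = 12 distinct.

12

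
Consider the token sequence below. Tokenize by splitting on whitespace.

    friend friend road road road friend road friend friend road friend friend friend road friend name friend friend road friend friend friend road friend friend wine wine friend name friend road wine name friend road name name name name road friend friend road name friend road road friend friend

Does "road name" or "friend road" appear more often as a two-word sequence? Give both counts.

"road name": 2 occurrences
"friend road": 10 occurrences

"friend road" (10 vs 2)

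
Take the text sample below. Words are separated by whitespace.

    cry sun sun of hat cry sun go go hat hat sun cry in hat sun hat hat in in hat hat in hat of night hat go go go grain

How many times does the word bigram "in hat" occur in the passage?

Scanning the 30 overlapping bigram windows for "in hat":
  position 14–15: in hat
  position 20–21: in hat
  position 23–24: in hat

3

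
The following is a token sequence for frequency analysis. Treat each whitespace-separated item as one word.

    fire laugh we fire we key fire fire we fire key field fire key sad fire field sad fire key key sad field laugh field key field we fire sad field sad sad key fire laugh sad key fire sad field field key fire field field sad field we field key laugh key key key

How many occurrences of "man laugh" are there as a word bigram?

Scanning the 54 overlapping bigram windows for "man laugh":
  (none found)

0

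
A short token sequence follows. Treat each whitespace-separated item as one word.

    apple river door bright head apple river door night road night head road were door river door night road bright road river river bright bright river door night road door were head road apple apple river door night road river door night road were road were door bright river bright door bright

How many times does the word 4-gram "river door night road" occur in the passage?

5

Scanning the 49 overlapping 4-gram windows for "river door night road":
  position 7–10: river door night road
  position 16–19: river door night road
  position 26–29: river door night road
  position 36–39: river door night road
  position 40–43: river door night road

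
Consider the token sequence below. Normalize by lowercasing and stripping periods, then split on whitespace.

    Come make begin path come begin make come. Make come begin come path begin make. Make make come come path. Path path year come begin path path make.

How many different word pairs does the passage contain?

28 tokens → 27 bigram windows in total.
Repeated bigrams (each contributes count−1 duplicates):
  come begin: 3
  make come: 3
  path path: 3
  begin make: 2
  begin path: 2
  come make: 2
  come path: 2
  make make: 2
11 duplicate windows → 27 − 11 = 16 distinct.

16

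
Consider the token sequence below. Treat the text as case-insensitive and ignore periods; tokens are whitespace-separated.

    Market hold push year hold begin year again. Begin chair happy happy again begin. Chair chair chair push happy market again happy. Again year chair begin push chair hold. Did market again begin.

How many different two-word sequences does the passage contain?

33 tokens → 32 bigram windows in total.
Repeated bigrams (each contributes count−1 duplicates):
  again begin: 3
  begin chair: 2
  chair chair: 2
  happy again: 2
  market again: 2
6 duplicate windows → 32 − 6 = 26 distinct.

26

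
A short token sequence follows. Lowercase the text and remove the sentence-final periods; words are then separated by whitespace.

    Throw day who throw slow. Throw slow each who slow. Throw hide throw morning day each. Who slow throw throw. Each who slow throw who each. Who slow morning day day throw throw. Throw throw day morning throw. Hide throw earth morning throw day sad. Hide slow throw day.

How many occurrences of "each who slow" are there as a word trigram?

Scanning the 47 overlapping trigram windows for "each who slow":
  position 8–10: each who slow
  position 16–18: each who slow
  position 21–23: each who slow
  position 26–28: each who slow

4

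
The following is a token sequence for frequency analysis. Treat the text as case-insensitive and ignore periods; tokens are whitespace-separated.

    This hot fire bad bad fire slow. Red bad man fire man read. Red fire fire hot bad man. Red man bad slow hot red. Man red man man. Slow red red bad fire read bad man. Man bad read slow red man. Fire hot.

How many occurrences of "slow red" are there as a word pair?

3

Scanning the 44 overlapping bigram windows for "slow red":
  position 7–8: slow red
  position 30–31: slow red
  position 41–42: slow red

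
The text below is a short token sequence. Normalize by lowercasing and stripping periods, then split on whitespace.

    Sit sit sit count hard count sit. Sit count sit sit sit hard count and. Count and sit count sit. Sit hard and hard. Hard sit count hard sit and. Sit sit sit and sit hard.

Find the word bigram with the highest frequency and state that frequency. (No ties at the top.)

"sit sit", 8 times

Bigram frequencies (highest first):
  sit sit: 8
  sit count: 4
  count sit: 3
  sit hard: 3
  and sit: 3
  count hard: 2
  … (8 more, each ≤ 2)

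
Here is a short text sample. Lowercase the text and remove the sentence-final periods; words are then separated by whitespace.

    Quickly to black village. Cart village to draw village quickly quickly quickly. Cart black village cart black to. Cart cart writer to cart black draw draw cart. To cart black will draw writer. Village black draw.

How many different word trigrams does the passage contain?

36 tokens → 34 trigram windows in total.
Repeated trigrams (each contributes count−1 duplicates):
  black village cart: 2
  to cart black: 2
2 duplicate windows → 34 − 2 = 32 distinct.

32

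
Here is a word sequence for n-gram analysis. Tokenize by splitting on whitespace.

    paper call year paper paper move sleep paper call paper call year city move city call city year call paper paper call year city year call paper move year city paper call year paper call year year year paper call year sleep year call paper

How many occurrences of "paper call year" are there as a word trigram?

6

Scanning the 43 overlapping trigram windows for "paper call year":
  position 1–3: paper call year
  position 10–12: paper call year
  position 21–23: paper call year
  position 31–33: paper call year
  position 34–36: paper call year
  position 39–41: paper call year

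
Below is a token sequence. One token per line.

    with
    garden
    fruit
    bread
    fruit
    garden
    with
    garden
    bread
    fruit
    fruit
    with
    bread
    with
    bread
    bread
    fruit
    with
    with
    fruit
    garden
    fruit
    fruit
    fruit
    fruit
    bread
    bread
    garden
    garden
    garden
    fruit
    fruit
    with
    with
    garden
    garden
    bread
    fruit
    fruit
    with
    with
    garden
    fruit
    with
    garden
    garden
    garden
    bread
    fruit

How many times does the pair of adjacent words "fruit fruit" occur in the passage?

Scanning the 48 overlapping bigram windows for "fruit fruit":
  position 10–11: fruit fruit
  position 22–23: fruit fruit
  position 23–24: fruit fruit
  position 24–25: fruit fruit
  position 31–32: fruit fruit
  position 38–39: fruit fruit

6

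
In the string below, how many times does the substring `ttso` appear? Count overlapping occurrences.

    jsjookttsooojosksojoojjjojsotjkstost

1

Sliding a length-4 window over the 36 characters (33 positions):
  position 7–10: ttso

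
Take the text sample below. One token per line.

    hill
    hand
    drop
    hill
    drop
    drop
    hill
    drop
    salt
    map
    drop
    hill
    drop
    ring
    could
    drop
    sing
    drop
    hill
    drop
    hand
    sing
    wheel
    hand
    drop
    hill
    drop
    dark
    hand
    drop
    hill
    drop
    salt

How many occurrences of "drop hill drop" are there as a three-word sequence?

6

Scanning the 31 overlapping trigram windows for "drop hill drop":
  position 3–5: drop hill drop
  position 6–8: drop hill drop
  position 11–13: drop hill drop
  position 18–20: drop hill drop
  position 25–27: drop hill drop
  position 30–32: drop hill drop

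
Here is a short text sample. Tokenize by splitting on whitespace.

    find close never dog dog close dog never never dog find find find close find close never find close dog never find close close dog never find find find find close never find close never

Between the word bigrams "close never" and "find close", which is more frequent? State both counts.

"find close" (7 vs 4)

"close never": 4 occurrences
"find close": 7 occurrences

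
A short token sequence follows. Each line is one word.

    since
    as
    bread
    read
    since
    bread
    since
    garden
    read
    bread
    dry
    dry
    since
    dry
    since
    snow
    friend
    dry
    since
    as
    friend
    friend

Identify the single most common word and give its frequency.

"since", 6 times

Unigram frequencies (highest first):
  since: 6
  dry: 4
  bread: 3
  friend: 3
  as: 2
  read: 2
  … (2 more, each ≤ 1)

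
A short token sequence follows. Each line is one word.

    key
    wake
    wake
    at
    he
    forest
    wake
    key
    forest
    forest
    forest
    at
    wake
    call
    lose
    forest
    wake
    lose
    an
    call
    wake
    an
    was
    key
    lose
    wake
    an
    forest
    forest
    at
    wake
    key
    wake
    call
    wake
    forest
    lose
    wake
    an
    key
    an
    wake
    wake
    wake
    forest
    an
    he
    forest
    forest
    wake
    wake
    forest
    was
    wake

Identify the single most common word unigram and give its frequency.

"wake", 17 times

Unigram frequencies (highest first):
  wake: 17
  forest: 12
  an: 6
  key: 5
  lose: 4
  at: 3
  … (3 more, each ≤ 3)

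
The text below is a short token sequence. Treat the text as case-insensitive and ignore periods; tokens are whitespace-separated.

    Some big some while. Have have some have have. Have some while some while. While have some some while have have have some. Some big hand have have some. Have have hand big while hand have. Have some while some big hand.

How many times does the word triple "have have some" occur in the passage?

Scanning the 40 overlapping trigram windows for "have have some":
  position 5–7: have have some
  position 9–11: have have some
  position 21–23: have have some
  position 27–29: have have some
  position 36–38: have have some

5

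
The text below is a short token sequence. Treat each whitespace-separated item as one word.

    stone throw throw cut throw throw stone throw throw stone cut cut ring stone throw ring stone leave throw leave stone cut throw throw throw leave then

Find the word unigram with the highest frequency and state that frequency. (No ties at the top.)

"throw", 11 times

Unigram frequencies (highest first):
  throw: 11
  stone: 6
  cut: 4
  leave: 3
  ring: 2
  then: 1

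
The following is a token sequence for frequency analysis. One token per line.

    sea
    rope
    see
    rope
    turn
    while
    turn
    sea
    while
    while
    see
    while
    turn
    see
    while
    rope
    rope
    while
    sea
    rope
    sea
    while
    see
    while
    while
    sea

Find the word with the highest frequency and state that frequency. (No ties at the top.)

Unigram frequencies (highest first):
  while: 9
  sea: 5
  rope: 5
  see: 4
  turn: 3

"while", 9 times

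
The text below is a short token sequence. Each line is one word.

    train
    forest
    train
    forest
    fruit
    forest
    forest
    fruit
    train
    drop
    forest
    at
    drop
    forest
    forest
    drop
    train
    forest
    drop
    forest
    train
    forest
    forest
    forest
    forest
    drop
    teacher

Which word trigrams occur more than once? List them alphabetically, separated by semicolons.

forest forest drop; forest forest forest; forest train forest

Trigram counts meeting the condition (more than once):
  forest forest drop: 2
  forest forest forest: 2
  forest train forest: 2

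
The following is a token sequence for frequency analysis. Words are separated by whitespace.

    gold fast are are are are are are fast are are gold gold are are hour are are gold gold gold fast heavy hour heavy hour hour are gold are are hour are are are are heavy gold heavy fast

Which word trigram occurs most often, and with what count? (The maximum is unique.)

Trigram frequencies (highest first):
  are are are: 6
  fast are are: 2
  are are gold: 2
  are gold gold: 2
  gold are are: 2
  are are hour: 2
  … (20 more, each ≤ 2)

"are are are", 6 times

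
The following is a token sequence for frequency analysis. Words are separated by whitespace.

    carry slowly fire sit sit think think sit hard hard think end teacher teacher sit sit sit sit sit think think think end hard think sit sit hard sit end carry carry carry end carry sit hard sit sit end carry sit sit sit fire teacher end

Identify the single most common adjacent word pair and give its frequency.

"sit sit", 9 times

Bigram frequencies (highest first):
  sit sit: 9
  think think: 3
  sit hard: 3
  end carry: 3
  sit think: 2
  think sit: 2
  … (18 more, each ≤ 2)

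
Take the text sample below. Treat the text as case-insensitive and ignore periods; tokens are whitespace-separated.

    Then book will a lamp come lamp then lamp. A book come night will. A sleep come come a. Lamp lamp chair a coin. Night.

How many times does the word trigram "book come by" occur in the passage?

Scanning the 23 overlapping trigram windows for "book come by":
  (none found)

0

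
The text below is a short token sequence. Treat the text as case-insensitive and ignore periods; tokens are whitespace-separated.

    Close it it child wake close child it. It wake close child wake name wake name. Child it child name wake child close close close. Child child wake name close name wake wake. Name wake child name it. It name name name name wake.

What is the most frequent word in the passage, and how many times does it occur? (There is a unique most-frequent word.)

"name", 11 times

Unigram frequencies (highest first):
  name: 11
  wake: 10
  child: 9
  close: 7
  it: 7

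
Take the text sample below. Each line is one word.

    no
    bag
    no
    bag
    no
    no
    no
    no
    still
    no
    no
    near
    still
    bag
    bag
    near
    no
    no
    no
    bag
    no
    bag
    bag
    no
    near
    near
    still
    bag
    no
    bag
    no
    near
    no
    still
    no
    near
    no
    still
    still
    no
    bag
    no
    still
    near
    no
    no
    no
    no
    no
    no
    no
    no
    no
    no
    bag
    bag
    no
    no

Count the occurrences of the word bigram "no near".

4

Scanning the 57 overlapping bigram windows for "no near":
  position 11–12: no near
  position 24–25: no near
  position 31–32: no near
  position 35–36: no near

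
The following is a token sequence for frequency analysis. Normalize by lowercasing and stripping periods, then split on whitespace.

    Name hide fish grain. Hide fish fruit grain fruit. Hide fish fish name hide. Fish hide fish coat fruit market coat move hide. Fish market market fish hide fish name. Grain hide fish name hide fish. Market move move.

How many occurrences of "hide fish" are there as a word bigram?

Scanning the 38 overlapping bigram windows for "hide fish":
  position 2–3: hide fish
  position 5–6: hide fish
  position 10–11: hide fish
  position 14–15: hide fish
  position 16–17: hide fish
  position 23–24: hide fish
  position 28–29: hide fish
  position 32–33: hide fish
  position 35–36: hide fish

9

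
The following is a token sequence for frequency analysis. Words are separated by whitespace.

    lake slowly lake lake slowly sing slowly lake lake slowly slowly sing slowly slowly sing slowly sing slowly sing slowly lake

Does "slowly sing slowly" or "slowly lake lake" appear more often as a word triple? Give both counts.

"slowly sing slowly": 5 occurrences
"slowly lake lake": 2 occurrences

"slowly sing slowly" (5 vs 2)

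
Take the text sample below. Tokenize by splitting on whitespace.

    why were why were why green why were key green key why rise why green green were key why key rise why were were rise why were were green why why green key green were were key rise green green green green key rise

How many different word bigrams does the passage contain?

19

44 tokens → 43 bigram windows in total.
Repeated bigrams (each contributes count−1 duplicates):
  why were: 5
  green green: 4
  green key: 3
  key rise: 3
  rise why: 3
  were key: 3
  were were: 3
  why green: 3
  … (5 more repeated)
24 duplicate windows → 43 − 24 = 19 distinct.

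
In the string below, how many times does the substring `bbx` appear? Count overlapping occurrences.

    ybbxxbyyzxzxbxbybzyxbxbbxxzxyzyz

Sliding a length-3 window over the 32 characters (30 positions):
  position 2–4: bbx
  position 23–25: bbx

2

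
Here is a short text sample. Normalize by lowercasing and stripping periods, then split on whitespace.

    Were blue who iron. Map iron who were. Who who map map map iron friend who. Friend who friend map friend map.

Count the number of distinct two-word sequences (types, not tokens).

16

22 tokens → 21 bigram windows in total.
Repeated bigrams (each contributes count−1 duplicates):
  friend map: 2
  friend who: 2
  map iron: 2
  map map: 2
  who friend: 2
5 duplicate windows → 21 − 5 = 16 distinct.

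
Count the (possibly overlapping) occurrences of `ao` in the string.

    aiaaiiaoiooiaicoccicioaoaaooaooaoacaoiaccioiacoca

6

Sliding a length-2 window over the 49 characters (48 positions):
  position 7–8: ao
  position 23–24: ao
  position 26–27: ao
  position 29–30: ao
  position 32–33: ao
  position 36–37: ao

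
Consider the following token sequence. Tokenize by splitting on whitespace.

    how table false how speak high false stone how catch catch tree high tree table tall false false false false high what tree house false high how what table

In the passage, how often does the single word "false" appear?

Scanning the 29 tokens for "false":
  position 3: false
  position 7: false
  position 17: false
  position 18: false
  position 19: false
  position 20: false
  position 25: false

7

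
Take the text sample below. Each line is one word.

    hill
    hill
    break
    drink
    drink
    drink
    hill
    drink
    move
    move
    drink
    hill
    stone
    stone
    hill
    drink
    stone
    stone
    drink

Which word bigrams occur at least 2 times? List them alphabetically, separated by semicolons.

drink drink; drink hill; hill drink; stone stone

Bigram counts meeting the condition (at least 2 times):
  drink drink: 2
  drink hill: 2
  hill drink: 2
  stone stone: 2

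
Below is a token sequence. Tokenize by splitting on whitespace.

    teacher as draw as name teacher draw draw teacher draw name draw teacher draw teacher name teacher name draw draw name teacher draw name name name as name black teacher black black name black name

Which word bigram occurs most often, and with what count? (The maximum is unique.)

Bigram frequencies (highest first):
  teacher draw: 4
  name teacher: 3
  draw teacher: 3
  draw name: 3
  as name: 2
  draw draw: 2
  … (12 more, each ≤ 2)

"teacher draw", 4 times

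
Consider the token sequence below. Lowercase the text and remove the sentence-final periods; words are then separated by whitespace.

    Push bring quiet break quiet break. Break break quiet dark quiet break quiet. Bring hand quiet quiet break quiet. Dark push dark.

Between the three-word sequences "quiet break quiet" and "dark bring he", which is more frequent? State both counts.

"quiet break quiet" (3 vs 0)

"quiet break quiet": 3 occurrences
"dark bring he": 0 occurrences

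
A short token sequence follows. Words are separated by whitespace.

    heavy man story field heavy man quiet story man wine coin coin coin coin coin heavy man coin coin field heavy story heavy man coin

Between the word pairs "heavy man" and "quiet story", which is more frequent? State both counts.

"heavy man" (4 vs 1)

"heavy man": 4 occurrences
"quiet story": 1 occurrence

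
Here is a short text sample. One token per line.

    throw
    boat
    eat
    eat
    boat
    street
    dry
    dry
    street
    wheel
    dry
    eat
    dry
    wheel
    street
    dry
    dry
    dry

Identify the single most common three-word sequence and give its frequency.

Trigram frequencies (highest first):
  street dry dry: 2
  throw boat eat: 1
  boat eat eat: 1
  eat eat boat: 1
  eat boat street: 1
  boat street dry: 1
  … (9 more, each ≤ 1)

"street dry dry", 2 times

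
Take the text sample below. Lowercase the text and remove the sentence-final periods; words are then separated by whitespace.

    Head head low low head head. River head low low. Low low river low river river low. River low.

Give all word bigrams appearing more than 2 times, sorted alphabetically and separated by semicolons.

low low; low river; river low

Bigram counts meeting the condition (more than 2 times):
  low low: 4
  low river: 3
  river low: 3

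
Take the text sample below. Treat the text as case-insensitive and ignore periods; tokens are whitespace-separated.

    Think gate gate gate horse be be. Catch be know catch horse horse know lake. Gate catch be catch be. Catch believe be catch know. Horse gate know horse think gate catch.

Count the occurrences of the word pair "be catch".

Scanning the 31 overlapping bigram windows for "be catch":
  position 7–8: be catch
  position 18–19: be catch
  position 20–21: be catch
  position 23–24: be catch

4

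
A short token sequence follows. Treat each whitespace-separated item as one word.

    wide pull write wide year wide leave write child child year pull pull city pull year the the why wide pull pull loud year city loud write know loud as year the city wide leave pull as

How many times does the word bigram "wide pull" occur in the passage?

2

Scanning the 36 overlapping bigram windows for "wide pull":
  position 1–2: wide pull
  position 20–21: wide pull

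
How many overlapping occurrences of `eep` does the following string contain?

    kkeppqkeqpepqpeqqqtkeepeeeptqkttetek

Sliding a length-3 window over the 36 characters (34 positions):
  position 21–23: eep
  position 25–27: eep

2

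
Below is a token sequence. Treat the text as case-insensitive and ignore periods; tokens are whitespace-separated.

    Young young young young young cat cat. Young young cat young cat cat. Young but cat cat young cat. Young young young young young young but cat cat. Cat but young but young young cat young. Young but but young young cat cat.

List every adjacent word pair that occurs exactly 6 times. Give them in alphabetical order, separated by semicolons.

cat cat; cat young; young cat

Bigram counts meeting the condition (exactly 6 times):
  cat cat: 6
  cat young: 6
  young cat: 6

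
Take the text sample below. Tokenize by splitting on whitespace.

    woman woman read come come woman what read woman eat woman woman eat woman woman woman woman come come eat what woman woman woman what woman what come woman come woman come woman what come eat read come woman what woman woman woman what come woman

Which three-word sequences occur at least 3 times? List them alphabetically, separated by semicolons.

Trigram counts meeting the condition (at least 3 times):
  come woman what: 3
  woman what come: 3
  woman woman woman: 4

come woman what; woman what come; woman woman woman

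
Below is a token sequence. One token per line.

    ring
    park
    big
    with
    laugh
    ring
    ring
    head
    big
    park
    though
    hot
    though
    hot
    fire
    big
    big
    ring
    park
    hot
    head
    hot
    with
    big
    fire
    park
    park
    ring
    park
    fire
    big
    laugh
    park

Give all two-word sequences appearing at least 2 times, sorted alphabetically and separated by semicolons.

Bigram counts meeting the condition (at least 2 times):
  fire big: 2
  ring park: 3
  though hot: 2

fire big; ring park; though hot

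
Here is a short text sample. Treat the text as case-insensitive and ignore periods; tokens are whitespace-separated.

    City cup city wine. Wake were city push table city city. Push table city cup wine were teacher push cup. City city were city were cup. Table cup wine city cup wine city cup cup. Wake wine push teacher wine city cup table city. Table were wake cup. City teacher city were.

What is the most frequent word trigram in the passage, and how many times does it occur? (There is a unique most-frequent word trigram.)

"wine city cup", 3 times

Trigram frequencies (highest first):
  wine city cup: 3
  city push table: 2
  push table city: 2
  city cup wine: 2
  cup wine city: 2
  city cup city: 1
  … (38 more, each ≤ 1)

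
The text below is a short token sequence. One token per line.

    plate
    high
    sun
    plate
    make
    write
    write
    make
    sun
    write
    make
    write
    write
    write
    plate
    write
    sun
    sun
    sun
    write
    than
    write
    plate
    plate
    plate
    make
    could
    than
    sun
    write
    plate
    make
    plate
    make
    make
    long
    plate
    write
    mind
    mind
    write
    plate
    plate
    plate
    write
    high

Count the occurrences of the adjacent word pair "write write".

3

Scanning the 45 overlapping bigram windows for "write write":
  position 6–7: write write
  position 12–13: write write
  position 13–14: write write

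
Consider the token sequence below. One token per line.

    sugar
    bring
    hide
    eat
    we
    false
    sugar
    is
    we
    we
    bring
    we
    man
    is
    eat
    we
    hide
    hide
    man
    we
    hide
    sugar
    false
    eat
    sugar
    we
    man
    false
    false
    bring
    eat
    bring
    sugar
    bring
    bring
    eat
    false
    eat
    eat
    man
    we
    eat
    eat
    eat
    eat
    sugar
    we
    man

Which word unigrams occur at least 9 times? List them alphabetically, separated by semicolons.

Unigram counts meeting the condition (at least 9 times):
  eat: 11
  we: 9

eat; we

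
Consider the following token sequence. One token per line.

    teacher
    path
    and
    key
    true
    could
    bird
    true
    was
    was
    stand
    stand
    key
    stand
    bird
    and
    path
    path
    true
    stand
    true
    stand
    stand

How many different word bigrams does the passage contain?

20

23 tokens → 22 bigram windows in total.
Repeated bigrams (each contributes count−1 duplicates):
  stand stand: 2
  true stand: 2
2 duplicate windows → 22 − 2 = 20 distinct.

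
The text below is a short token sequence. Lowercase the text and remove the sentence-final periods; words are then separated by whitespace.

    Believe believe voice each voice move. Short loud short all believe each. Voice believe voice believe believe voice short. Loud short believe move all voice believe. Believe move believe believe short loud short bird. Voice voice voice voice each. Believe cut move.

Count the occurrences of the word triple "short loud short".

3

Scanning the 40 overlapping trigram windows for "short loud short":
  position 7–9: short loud short
  position 19–21: short loud short
  position 31–33: short loud short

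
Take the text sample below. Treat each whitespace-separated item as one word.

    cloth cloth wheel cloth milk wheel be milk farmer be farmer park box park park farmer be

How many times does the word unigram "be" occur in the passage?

Scanning the 17 tokens for "be":
  position 7: be
  position 10: be
  position 17: be

3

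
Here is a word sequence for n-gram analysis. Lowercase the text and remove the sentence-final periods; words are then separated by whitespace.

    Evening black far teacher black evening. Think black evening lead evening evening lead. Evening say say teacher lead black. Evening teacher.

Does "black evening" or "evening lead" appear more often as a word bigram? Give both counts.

"black evening" (3 vs 2)

"black evening": 3 occurrences
"evening lead": 2 occurrences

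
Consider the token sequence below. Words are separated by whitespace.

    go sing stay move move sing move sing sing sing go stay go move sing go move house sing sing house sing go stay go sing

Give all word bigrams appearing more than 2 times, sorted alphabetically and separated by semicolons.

move sing; sing go; sing sing

Bigram counts meeting the condition (more than 2 times):
  move sing: 3
  sing go: 3
  sing sing: 3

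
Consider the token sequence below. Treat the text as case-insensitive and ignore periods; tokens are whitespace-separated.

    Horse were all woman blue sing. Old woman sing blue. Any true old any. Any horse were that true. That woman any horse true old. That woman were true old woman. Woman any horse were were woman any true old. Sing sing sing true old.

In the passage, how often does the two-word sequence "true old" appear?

5

Scanning the 44 overlapping bigram windows for "true old":
  position 12–13: true old
  position 24–25: true old
  position 29–30: true old
  position 39–40: true old
  position 44–45: true old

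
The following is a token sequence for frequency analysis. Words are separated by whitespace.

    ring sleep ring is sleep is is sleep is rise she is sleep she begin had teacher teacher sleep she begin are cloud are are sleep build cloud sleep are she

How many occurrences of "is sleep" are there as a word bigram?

3

Scanning the 30 overlapping bigram windows for "is sleep":
  position 4–5: is sleep
  position 7–8: is sleep
  position 12–13: is sleep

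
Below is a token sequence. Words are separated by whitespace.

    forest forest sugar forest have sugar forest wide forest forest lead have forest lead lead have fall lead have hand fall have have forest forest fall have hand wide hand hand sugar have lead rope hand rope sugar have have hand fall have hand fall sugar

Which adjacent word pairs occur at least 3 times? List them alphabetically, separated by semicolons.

fall have; forest forest; hand fall; have hand; lead have

Bigram counts meeting the condition (at least 3 times):
  fall have: 3
  forest forest: 3
  hand fall: 3
  have hand: 4
  lead have: 3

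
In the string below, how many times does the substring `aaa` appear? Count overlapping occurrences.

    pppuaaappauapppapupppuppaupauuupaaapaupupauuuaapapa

2

Sliding a length-3 window over the 51 characters (49 positions):
  position 5–7: aaa
  position 33–35: aaa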